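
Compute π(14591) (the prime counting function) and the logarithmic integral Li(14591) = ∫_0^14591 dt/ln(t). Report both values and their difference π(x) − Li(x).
π(14591) = 1709;  Li(14591) ≈ 1734.03;  π(x) − Li(x) ≈ -25.03.

Direct count of primes ≤ 14591 gives π(14591) = 1709. Numerical evaluation of the logarithmic integral gives Li(14591) ≈ 1734.03. The difference π(x) − Li(x) ≈ -25.03 is typically negative for small/moderate x (Li(x) overestimates), though Littlewood's theorem shows this sign changes infinitely often.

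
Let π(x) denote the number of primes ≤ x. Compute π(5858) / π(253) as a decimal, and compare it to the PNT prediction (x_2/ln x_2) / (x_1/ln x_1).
π(5858)/π(253) = 770/54 ≈ 14.2593;  PNT prediction ≈ 14.7680.

π(253) = 54 and π(5858) = 770, so π(5858)/π(253) ≈ 14.2593. The PNT-predicted ratio is (5858/ln(5858)) / (253/ln(253)) ≈ 14.7680. The two agree to within a few percent, as expected.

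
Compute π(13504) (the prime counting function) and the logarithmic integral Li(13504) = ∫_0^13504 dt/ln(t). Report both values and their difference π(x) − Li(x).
π(13504) = 1600;  Li(13504) ≈ 1620.21;  π(x) − Li(x) ≈ -20.21.

Direct count of primes ≤ 13504 gives π(13504) = 1600. Numerical evaluation of the logarithmic integral gives Li(13504) ≈ 1620.21. The difference π(x) − Li(x) ≈ -20.21 is typically negative for small/moderate x (Li(x) overestimates), though Littlewood's theorem shows this sign changes infinitely often.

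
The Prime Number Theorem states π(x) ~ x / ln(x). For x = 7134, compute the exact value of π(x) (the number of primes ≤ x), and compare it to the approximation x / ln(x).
π(7134) = 914;  x/ln(x) ≈ 804.05;  relative error ≈ 12.03%.

Directly count primes up to 7134: π(7134) = 914. The PNT approximation gives 7134/ln(7134) ≈ 7134/8.87263 ≈ 804.05. Relative error (π(x) − x/ln(x)) / π(x) ≈ 12.03%; the approximation is known to undercount slightly (Li(x) is a better estimate).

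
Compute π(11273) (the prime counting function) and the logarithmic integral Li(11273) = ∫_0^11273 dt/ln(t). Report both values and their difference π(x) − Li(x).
π(11273) = 1363;  Li(11273) ≈ 1383.44;  π(x) − Li(x) ≈ -20.44.

Direct count of primes ≤ 11273 gives π(11273) = 1363. Numerical evaluation of the logarithmic integral gives Li(11273) ≈ 1383.44. The difference π(x) − Li(x) ≈ -20.44 is typically negative for small/moderate x (Li(x) overestimates), though Littlewood's theorem shows this sign changes infinitely often.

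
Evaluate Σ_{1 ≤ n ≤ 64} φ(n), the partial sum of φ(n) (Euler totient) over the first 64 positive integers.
Σ_{n ≤ 64} φ(n) = 1260

Compute φ(n) for each 1 ≤ n ≤ 64: φ(1) = 1, φ(2) = 1, φ(3) = 2, φ(4) = 2, φ(5) = 4, φ(6) = 2, φ(7) = 6, φ(8) = 4, φ(9) = 6, φ(10) = 4, φ(11) = 10, φ(12) = 4, φ(13) = 12, φ(14) = 6, φ(15) = 8, φ(16) = 8, φ(17) = 16, φ(18) = 6, φ(19) = 18, φ(20) = 8, φ(21) = 12, φ(22) = 10, φ(23) = 22, φ(24) = 8, φ(25) = 20, φ(26) = 12, φ(27) = 18, φ(28) = 12, φ(29) = 28, φ(30) = 8, φ(31) = 30, φ(32) = 16, φ(33) = 20, φ(34) = 16, φ(35) = 24, φ(36) = 12, φ(37) = 36, φ(38) = 18, φ(39) = 24, φ(40) = 16, φ(41) = 40, φ(42) = 12, φ(43) = 42, φ(44) = 20, φ(45) = 24, φ(46) = 22, φ(47) = 46, φ(48) = 16, φ(49) = 42, φ(50) = 20, φ(51) = 32, φ(52) = 24, φ(53) = 52, φ(54) = 18, φ(55) = 40, φ(56) = 24, φ(57) = 36, φ(58) = 28, φ(59) = 58, φ(60) = 16, φ(61) = 60, φ(62) = 30, φ(63) = 36, φ(64) = 32. Summing all 64 values: 1260. (Average order: Σ_{n ≤ x} φ(n) ~ (3/π²) x². For x = 64, (3/π²)·64² ≈ 1245.03.)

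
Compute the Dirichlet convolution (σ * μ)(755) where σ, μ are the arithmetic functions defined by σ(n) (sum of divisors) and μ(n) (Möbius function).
(σ * μ)(755) = 755

Divisors of 755: [1, 5, 151, 755]. For each d | 755:
  d = 1: σ(1) · μ(755/1) = 1 · 1 = 1
  d = 5: σ(5) · μ(755/5) = 6 · -1 = -6
  d = 151: σ(151) · μ(755/151) = 152 · -1 = -152
  d = 755: σ(755) · μ(755/755) = 912 · 1 = 912
Summing: (σ * μ)(755) = 1 + -6 + -152 + 912 = 755.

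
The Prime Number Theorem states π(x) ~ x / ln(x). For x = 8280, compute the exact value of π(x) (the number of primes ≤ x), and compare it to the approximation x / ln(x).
π(8280) = 1038;  x/ln(x) ≈ 917.80;  relative error ≈ 11.58%.

Directly count primes up to 8280: π(8280) = 1038. The PNT approximation gives 8280/ln(8280) ≈ 8280/9.02160 ≈ 917.80. Relative error (π(x) − x/ln(x)) / π(x) ≈ 11.58%; the approximation is known to undercount slightly (Li(x) is a better estimate).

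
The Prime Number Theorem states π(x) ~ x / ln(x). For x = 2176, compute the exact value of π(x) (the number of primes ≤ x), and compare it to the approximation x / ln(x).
π(2176) = 326;  x/ln(x) ≈ 283.14;  relative error ≈ 13.15%.

Directly count primes up to 2176: π(2176) = 326. The PNT approximation gives 2176/ln(2176) ≈ 2176/7.68524 ≈ 283.14. Relative error (π(x) − x/ln(x)) / π(x) ≈ 13.15%; the approximation is known to undercount slightly (Li(x) is a better estimate).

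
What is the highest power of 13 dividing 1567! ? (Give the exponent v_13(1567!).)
v_13(1567!) = 129

Legendre's formula: v_p(n!) = Σ_{k ≥ 1} ⌊n / p^k⌋. For p = 13, n = 1567, the terms are:
  ⌊1567/13^1⌋ = ⌊1567/13⌋ = 120
  ⌊1567/13^2⌋ = ⌊1567/169⌋ = 9
(the next term ⌊1567/13^3⌋ = 0, terminating the sum). Summing: v_13(1567!) = 120 + 9 = 129.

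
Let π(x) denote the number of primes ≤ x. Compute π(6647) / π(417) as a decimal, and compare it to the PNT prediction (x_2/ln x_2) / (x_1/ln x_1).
π(6647)/π(417) = 856/80 ≈ 10.7000;  PNT prediction ≈ 10.9258.

π(417) = 80 and π(6647) = 856, so π(6647)/π(417) ≈ 10.7000. The PNT-predicted ratio is (6647/ln(6647)) / (417/ln(417)) ≈ 10.9258. The two agree to within a few percent, as expected.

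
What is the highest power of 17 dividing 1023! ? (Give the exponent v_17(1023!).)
v_17(1023!) = 63

Legendre's formula: v_p(n!) = Σ_{k ≥ 1} ⌊n / p^k⌋. For p = 17, n = 1023, the terms are:
  ⌊1023/17^1⌋ = ⌊1023/17⌋ = 60
  ⌊1023/17^2⌋ = ⌊1023/289⌋ = 3
(the next term ⌊1023/17^3⌋ = 0, terminating the sum). Summing: v_17(1023!) = 60 + 3 = 63.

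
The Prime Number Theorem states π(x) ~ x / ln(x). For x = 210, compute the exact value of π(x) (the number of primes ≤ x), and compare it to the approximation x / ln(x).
π(210) = 46;  x/ln(x) ≈ 39.27;  relative error ≈ 14.62%.

Directly count primes up to 210: π(210) = 46. The PNT approximation gives 210/ln(210) ≈ 210/5.34711 ≈ 39.27. Relative error (π(x) − x/ln(x)) / π(x) ≈ 14.62%; the approximation is known to undercount slightly (Li(x) is a better estimate).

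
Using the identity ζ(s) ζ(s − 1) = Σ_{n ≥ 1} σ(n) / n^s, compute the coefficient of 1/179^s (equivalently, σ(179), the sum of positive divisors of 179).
σ(179) = 180

In the product (Σ m^0/m^s)(Σ k / k^s) = Σ (Σ_{d | n} d) / n^s, the coefficient of 1/n^s is σ(n) = Σ_{d | n} d. For n = 179, divisors are [1, 179]; summing: σ(179) = 180.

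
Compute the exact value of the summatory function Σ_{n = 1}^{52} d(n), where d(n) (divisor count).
Σ_{n ≤ 52} d(n) = 217

Compute d(n) for each 1 ≤ n ≤ 52: d(1) = 1, d(2) = 2, d(3) = 2, d(4) = 3, d(5) = 2, d(6) = 4, d(7) = 2, d(8) = 4, d(9) = 3, d(10) = 4, d(11) = 2, d(12) = 6, d(13) = 2, d(14) = 4, d(15) = 4, d(16) = 5, d(17) = 2, d(18) = 6, d(19) = 2, d(20) = 6, d(21) = 4, d(22) = 4, d(23) = 2, d(24) = 8, d(25) = 3, d(26) = 4, d(27) = 4, d(28) = 6, d(29) = 2, d(30) = 8, d(31) = 2, d(32) = 6, d(33) = 4, d(34) = 4, d(35) = 4, d(36) = 9, d(37) = 2, d(38) = 4, d(39) = 4, d(40) = 8, d(41) = 2, d(42) = 8, d(43) = 2, d(44) = 6, d(45) = 6, d(46) = 4, d(47) = 2, d(48) = 10, d(49) = 3, d(50) = 6, d(51) = 4, d(52) = 6. Summing all 52 values: 217. (Dirichlet's divisor formula: Σ_{n ≤ x} d(n) = x ln(x) + (2γ − 1) x + O(√x). For x = 52, the asymptotic estimate is ≈ 213.50.)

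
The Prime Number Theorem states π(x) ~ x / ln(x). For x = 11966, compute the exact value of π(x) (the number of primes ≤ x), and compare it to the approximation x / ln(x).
π(11966) = 1434;  x/ln(x) ≈ 1274.36;  relative error ≈ 11.13%.

Directly count primes up to 11966: π(11966) = 1434. The PNT approximation gives 11966/ln(11966) ≈ 11966/9.38982 ≈ 1274.36. Relative error (π(x) − x/ln(x)) / π(x) ≈ 11.13%; the approximation is known to undercount slightly (Li(x) is a better estimate).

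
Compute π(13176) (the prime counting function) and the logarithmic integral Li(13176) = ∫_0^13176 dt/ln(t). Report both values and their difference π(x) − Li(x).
π(13176) = 1567;  Li(13176) ≈ 1585.67;  π(x) − Li(x) ≈ -18.67.

Direct count of primes ≤ 13176 gives π(13176) = 1567. Numerical evaluation of the logarithmic integral gives Li(13176) ≈ 1585.67. The difference π(x) − Li(x) ≈ -18.67 is typically negative for small/moderate x (Li(x) overestimates), though Littlewood's theorem shows this sign changes infinitely often.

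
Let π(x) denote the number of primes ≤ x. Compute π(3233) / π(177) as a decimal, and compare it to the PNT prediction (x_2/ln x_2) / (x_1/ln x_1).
π(3233)/π(177) = 457/40 ≈ 11.4250;  PNT prediction ≈ 11.6994.

π(177) = 40 and π(3233) = 457, so π(3233)/π(177) ≈ 11.4250. The PNT-predicted ratio is (3233/ln(3233)) / (177/ln(177)) ≈ 11.6994. The two agree to within a few percent, as expected.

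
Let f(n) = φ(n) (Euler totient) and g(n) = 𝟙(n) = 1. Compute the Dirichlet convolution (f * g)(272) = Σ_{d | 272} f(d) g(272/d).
(φ * 𝟙)(272) = 272

Divisors of 272: [1, 2, 4, 8, 16, 17, 34, 68, 136, 272]. For each d | 272:
  d = 1: φ(1) · 𝟙(272/1) = 1 · 1 = 1
  d = 2: φ(2) · 𝟙(272/2) = 1 · 1 = 1
  d = 4: φ(4) · 𝟙(272/4) = 2 · 1 = 2
  d = 8: φ(8) · 𝟙(272/8) = 4 · 1 = 4
  d = 16: φ(16) · 𝟙(272/16) = 8 · 1 = 8
  d = 17: φ(17) · 𝟙(272/17) = 16 · 1 = 16
  d = 34: φ(34) · 𝟙(272/34) = 16 · 1 = 16
  d = 68: φ(68) · 𝟙(272/68) = 32 · 1 = 32
  d = 136: φ(136) · 𝟙(272/136) = 64 · 1 = 64
  d = 272: φ(272) · 𝟙(272/272) = 128 · 1 = 128
Summing: (φ * 𝟙)(272) = 1 + 1 + 2 + 4 + 8 + 16 + 16 + 32 + 64 + 128 = 272.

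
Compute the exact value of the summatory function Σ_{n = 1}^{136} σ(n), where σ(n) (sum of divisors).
Σ_{n ≤ 136} σ(n) = 15305

Compute σ(n) for each 1 ≤ n ≤ 136: σ(1) = 1, σ(2) = 3, σ(3) = 4, σ(4) = 7, σ(5) = 6, σ(6) = 12, σ(7) = 8, σ(8) = 15, σ(9) = 13, σ(10) = 18, σ(11) = 12, σ(12) = 28, σ(13) = 14, σ(14) = 24, σ(15) = 24, σ(16) = 31, σ(17) = 18, σ(18) = 39, σ(19) = 20, σ(20) = 42, σ(21) = 32, σ(22) = 36, σ(23) = 24, σ(24) = 60, σ(25) = 31, σ(26) = 42, σ(27) = 40, σ(28) = 56, σ(29) = 30, σ(30) = 72, σ(31) = 32, σ(32) = 63, σ(33) = 48, σ(34) = 54, σ(35) = 48, σ(36) = 91, σ(37) = 38, σ(38) = 60, σ(39) = 56, σ(40) = 90, σ(41) = 42, σ(42) = 96, σ(43) = 44, σ(44) = 84, σ(45) = 78, σ(46) = 72, σ(47) = 48, σ(48) = 124, σ(49) = 57, σ(50) = 93, σ(51) = 72, σ(52) = 98, σ(53) = 54, σ(54) = 120, σ(55) = 72, σ(56) = 120, σ(57) = 80, σ(58) = 90, σ(59) = 60, σ(60) = 168, σ(61) = 62, σ(62) = 96, σ(63) = 104, σ(64) = 127, σ(65) = 84, σ(66) = 144, σ(67) = 68, σ(68) = 126, σ(69) = 96, σ(70) = 144, σ(71) = 72, σ(72) = 195, σ(73) = 74, σ(74) = 114, σ(75) = 124, σ(76) = 140, σ(77) = 96, σ(78) = 168, σ(79) = 80, σ(80) = 186, σ(81) = 121, σ(82) = 126, σ(83) = 84, σ(84) = 224, σ(85) = 108, σ(86) = 132, σ(87) = 120, σ(88) = 180, σ(89) = 90, σ(90) = 234, σ(91) = 112, σ(92) = 168, σ(93) = 128, σ(94) = 144, σ(95) = 120, σ(96) = 252, σ(97) = 98, σ(98) = 171, σ(99) = 156, σ(100) = 217, σ(101) = 102, σ(102) = 216, σ(103) = 104, σ(104) = 210, σ(105) = 192, σ(106) = 162, σ(107) = 108, σ(108) = 280, σ(109) = 110, σ(110) = 216, σ(111) = 152, σ(112) = 248, σ(113) = 114, σ(114) = 240, σ(115) = 144, σ(116) = 210, σ(117) = 182, σ(118) = 180, σ(119) = 144, σ(120) = 360, σ(121) = 133, σ(122) = 186, σ(123) = 168, σ(124) = 224, σ(125) = 156, σ(126) = 312, σ(127) = 128, σ(128) = 255, σ(129) = 176, σ(130) = 252, σ(131) = 132, σ(132) = 336, σ(133) = 160, σ(134) = 204, σ(135) = 240, σ(136) = 270. Summing all 136 values: 15305. (Average order: Σ_{n ≤ x} σ(n) ~ (π²/12) x². For x = 136, (π²/12)·136² ≈ 15212.35.)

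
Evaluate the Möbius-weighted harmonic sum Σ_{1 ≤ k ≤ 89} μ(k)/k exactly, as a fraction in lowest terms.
Σ μ(k)/k = -34833113669423893495541895404789/23768741896345550770650537601358310

Values of μ(k) for 1 ≤ k ≤ 89: μ(1) = 1, μ(2) = -1, μ(3) = -1, μ(5) = -1, μ(6) = 1, μ(7) = -1, μ(10) = 1, μ(11) = -1, μ(13) = -1, μ(14) = 1, μ(15) = 1, μ(17) = -1, μ(19) = -1, μ(21) = 1, μ(22) = 1, μ(23) = -1, μ(26) = 1, μ(29) = -1, μ(30) = -1, μ(31) = -1, μ(33) = 1, μ(34) = 1, μ(35) = 1, μ(37) = -1, μ(38) = 1, μ(39) = 1, μ(41) = -1, μ(42) = -1, μ(43) = -1, μ(46) = 1, μ(47) = -1, μ(51) = 1, μ(53) = -1, μ(55) = 1, μ(57) = 1, μ(58) = 1, μ(59) = -1, μ(61) = -1, μ(62) = 1, μ(65) = 1, μ(66) = -1, μ(67) = -1, μ(69) = 1, μ(70) = -1, μ(71) = -1, μ(73) = -1, μ(74) = 1, μ(77) = 1, μ(78) = -1, μ(79) = -1, μ(82) = 1, μ(83) = -1, μ(85) = 1, μ(86) = 1, μ(87) = 1, μ(89) = -1, with μ = 0 on non-squarefree integers. Summing μ(k)/k for k where μ(k) ≠ 0 gives -34833113669423893495541895404789/23768741896345550770650537601358310 ≈ -0.0015. (PNT ⟺ this sum → 0 as n → ∞.)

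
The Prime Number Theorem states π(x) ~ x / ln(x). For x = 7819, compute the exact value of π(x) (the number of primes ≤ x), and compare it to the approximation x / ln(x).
π(7819) = 988;  x/ln(x) ≈ 872.24;  relative error ≈ 11.72%.

Directly count primes up to 7819: π(7819) = 988. The PNT approximation gives 7819/ln(7819) ≈ 7819/8.96431 ≈ 872.24. Relative error (π(x) − x/ln(x)) / π(x) ≈ 11.72%; the approximation is known to undercount slightly (Li(x) is a better estimate).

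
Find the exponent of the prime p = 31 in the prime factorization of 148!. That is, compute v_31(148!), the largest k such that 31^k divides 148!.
v_31(148!) = 4

Legendre's formula: v_p(n!) = Σ_{k ≥ 1} ⌊n / p^k⌋. For p = 31, n = 148, the terms are:
  ⌊148/31^1⌋ = ⌊148/31⌋ = 4
(the next term ⌊148/31^2⌋ = 0, terminating the sum). Summing: v_31(148!) = 4 = 4.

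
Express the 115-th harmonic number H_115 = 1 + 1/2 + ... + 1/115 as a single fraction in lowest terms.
H_115 = 92573227274776723505600817476549419778817513966049/17379782769567790172972927968296006432665936992320

Direct summation: H_115 = 1 + 1/2 + ... + 1/115. The least common denominator is lcm(1, ..., 115) = 955888052326228459513511038256280353796626534577600; over this denominator the numerator is 955888052326228459513511038256280353796626534577600 + 477944026163114229756755519128140176898313267288800 + 318629350775409486504503679418760117932208844859200 + 238972013081557114878377759564070088449156633644400 + 191177610465245691902702207651256070759325306915520 + 159314675387704743252251839709380058966104422429600 + 136555436046604065644787291179468621970946647796800 + 119486006540778557439188879782035044224578316822200 + 106209783591803162168167893139586705977402948286400 + 95588805232622845951351103825628035379662653457760 + 86898913847838950864864639841480032163329684961600 + 79657337693852371626125919854690029483052211214800 + 73529850178940650731808541404329257984355887275200 + 68277718023302032822393645589734310985473323898400 + 63725870155081897300900735883752023586441768971840 + 59743003270389278719594439891017522112289158411100 + 56228708960366379971383002250369432576272149092800 + 53104891795901581084083946569793352988701474143200 + 50309897490854129448079528329277913357717186030400 + 47794402616311422975675551912814017689831326728880 + 45518478682201355214929097059822873990315549265600 + 43449456923919475432432319920740016081664842480800 + 41560350101140367804935262532881754512896805851200 + 39828668846926185813062959927345014741526105607400 + 38235522093049138380540441530251214151865061383104 + 36764925089470325365904270702164628992177943637600 + 35403261197267720722722631046528901992467649428800 + 34138859011651016411196822794867155492736661949200 + 32961656976766498603914173732975184613676777054400 + 31862935077540948650450367941876011793220884485920 + 30835098462136401919790678653428398509568597889600 + 29871501635194639359797219945508761056144579205550 + 28966304615946316954954879947160010721109894987200 + 28114354480183189985691501125184716288136074546400 + 27311087209320813128957458235893724394189329559360 + 26552445897950790542041973284896676494350737071600 + 25834812225033201608473271304223793345854771204800 + 25154948745427064724039764164638956678858593015200 + 24509950059646883577269513801443085994785295758400 + 23897201308155711487837775956407008844915663364440 + 23314342739664108768622220445275130580405525233600 + 22759239341100677607464548529911436995157774632800 + 22229954705261126965430489261773961716200617083200 + 21724728461959737716216159960370008040832421240400 + 21241956718360632433633578627917341195480589657280 + 20780175050570183902467631266440877256448402925600 + 20338043666515499138585341239495326676523968820800 + 19914334423463092906531479963672507370763052803700 + 19507919435229152234969613025638374567278092542400 + 19117761046524569190270220765125607075932530691552 + 18742902986788793323794334083456477525424049697600 + 18382462544735162682952135351082314496088971818800 + 18035623628796763387047378080307176486728802539200 + 17701630598633860361361315523264450996233824714400 + 17379782769567790172972927968296006432665936992320 + 17069429505825508205598411397433577746368330974600 + 16769965830284709816026509443092637785905728676800 + 16480828488383249301957086866487592306838388527200 + 16201492412308956940906966750106446674519093806400 + 15931467538770474325225183970938005896610442242960 + 15670295939774237041205098987807874652403713681600 + 15417549231068200959895339326714199254784298944800 + 15172826227400451738309699019940957996771849755200 + 14935750817597319679898609972754380528072289602775 + 14705970035788130146361708280865851596871177455040 + 14483152307973158477477439973580005360554947493600 + 14266985855615350141992702063526572444725769172800 + 14057177240091594992845750562592358144068037273200 + 13853450033713455934978420844293918170965601950400 + 13655543604660406564478729117946862197094664779680 + 13463212004594767035401563919102540194318683585600 + 13276222948975395271020986642448338247175368535800 + 13094356881181211774157685455565484298583925131200 + 12917406112516600804236635652111896672927385602400 + 12745174031016379460180147176750404717288353794368 + 12577474372713532362019882082319478339429296507600 + 12414130549691278694980662834497147451904240708800 + 12254975029823441788634756900721542997392647879200 + 12099848763623145057133051117168105744261095374400 + 11948600654077855743918887978203504422457831682220 + 11801087065755906907574210348842967330822549809600 + 11657171369832054384311110222637565290202762616800 + 11516723522002752524259169135617835587911163067200 + 11379619670550338803732274264955718497578887316400 + 11245741792073275994276600450073886515254429818560 + 11114977352630563482715244630886980858100308541600 + 10987218992255499534638057910991728204558925684800 + 10862364230979868858108079980185004020416210620200 + 10740315194676724264196753238834610716816028478400 + 10620978359180316216816789313958670597740294828640 + 10504264311277235818829791629189893997765126753600 + 10390087525285091951233815633220438628224201462800 + 10278366154045467306596892884476132836522865963200 + 10169021833257749569292670619747663338261984410400 + 10061979498170825889615905665855582671543437206080 + 9957167211731546453265739981836253685381526401850 + 9854516003363179994984649878930725296872438500800 + 9753959717614576117484806512819187283639046271200 + 9655434871982105651651626649053336907036631662400 + 9558880523262284595135110382562803537966265345776 + 9464238141843846133797138992636439146501252817600 + 9371451493394396661897167041728238762712024848800 + 9280466527439111257412728526760003434918704219200 + 9191231272367581341476067675541157248044485909400 + 9103695736440271042985819411964574798063109853120 + 9017811814398381693523689040153588243364401269600 + 8933533199310546350593561105198881811183425556800 + 8850815299316930180680657761632225498116912357200 + 8769615158956224399206523286754865631161711326400 + 8689891384783895086486463984148003216332968496160 + 8611604075011067202824423768074597781951590401600 + 8534714752912754102799205698716788873184165487300 + 8459186303771933270031071135011330564571916235200 + 8384982915142354908013254721546318892952864338400 + 8312070020228073560987052506576350902579361170240 = 5091527500112719792808044961210218087834963268132695, so H_115 = 5091527500112719792808044961210218087834963268132695/955888052326228459513511038256280353796626534577600; reducing by gcd(5091527500112719792808044961210218087834963268132695, 955888052326228459513511038256280353796626534577600) = 55 gives 92573227274776723505600817476549419778817513966049/17379782769567790172972927968296006432665936992320 ≈ 5.32649. (The PNT-adjacent estimate ln(115) + γ ≈ 5.32215 matches within O(1/n).)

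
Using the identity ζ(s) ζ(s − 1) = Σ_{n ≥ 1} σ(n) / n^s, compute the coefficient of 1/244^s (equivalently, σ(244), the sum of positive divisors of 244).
σ(244) = 434

In the product (Σ m^0/m^s)(Σ k / k^s) = Σ (Σ_{d | n} d) / n^s, the coefficient of 1/n^s is σ(n) = Σ_{d | n} d. For n = 244, divisors are [1, 2, 4, 61, 122, 244]; summing: σ(244) = 434.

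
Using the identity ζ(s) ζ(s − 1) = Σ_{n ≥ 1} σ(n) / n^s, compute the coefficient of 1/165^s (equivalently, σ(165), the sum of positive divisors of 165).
σ(165) = 288

In the product (Σ m^0/m^s)(Σ k / k^s) = Σ (Σ_{d | n} d) / n^s, the coefficient of 1/n^s is σ(n) = Σ_{d | n} d. For n = 165, divisors are [1, 3, 5, 11, 15, 33, 55, 165]; summing: σ(165) = 288.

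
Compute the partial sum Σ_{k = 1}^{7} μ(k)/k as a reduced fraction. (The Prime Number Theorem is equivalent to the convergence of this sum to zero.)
Σ μ(k)/k = -1/105

Values of μ(k) for 1 ≤ k ≤ 7: μ(1) = 1, μ(2) = -1, μ(3) = -1, μ(5) = -1, μ(6) = 1, μ(7) = -1, with μ = 0 on non-squarefree integers. Summing μ(k)/k for k where μ(k) ≠ 0 gives -1/105 ≈ -0.0095. (PNT ⟺ this sum → 0 as n → ∞.)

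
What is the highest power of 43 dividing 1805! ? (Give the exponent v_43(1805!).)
v_43(1805!) = 41

Legendre's formula: v_p(n!) = Σ_{k ≥ 1} ⌊n / p^k⌋. For p = 43, n = 1805, the terms are:
  ⌊1805/43^1⌋ = ⌊1805/43⌋ = 41
(the next term ⌊1805/43^2⌋ = 0, terminating the sum). Summing: v_43(1805!) = 41 = 41.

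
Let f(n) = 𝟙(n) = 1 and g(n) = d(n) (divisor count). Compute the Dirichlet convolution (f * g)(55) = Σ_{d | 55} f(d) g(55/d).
(𝟙 * d)(55) = 9

Divisors of 55: [1, 5, 11, 55]. For each d | 55:
  d = 1: 𝟙(1) · d(55/1) = 1 · 4 = 4
  d = 5: 𝟙(5) · d(55/5) = 1 · 2 = 2
  d = 11: 𝟙(11) · d(55/11) = 1 · 2 = 2
  d = 55: 𝟙(55) · d(55/55) = 1 · 1 = 1
Summing: (𝟙 * d)(55) = 4 + 2 + 2 + 1 = 9.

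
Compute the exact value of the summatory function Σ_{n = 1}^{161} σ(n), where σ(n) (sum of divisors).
Σ_{n ≤ 161} σ(n) = 21346

Compute σ(n) for each 1 ≤ n ≤ 161: σ(1) = 1, σ(2) = 3, σ(3) = 4, σ(4) = 7, σ(5) = 6, σ(6) = 12, σ(7) = 8, σ(8) = 15, σ(9) = 13, σ(10) = 18, σ(11) = 12, σ(12) = 28, σ(13) = 14, σ(14) = 24, σ(15) = 24, σ(16) = 31, σ(17) = 18, σ(18) = 39, σ(19) = 20, σ(20) = 42, σ(21) = 32, σ(22) = 36, σ(23) = 24, σ(24) = 60, σ(25) = 31, σ(26) = 42, σ(27) = 40, σ(28) = 56, σ(29) = 30, σ(30) = 72, σ(31) = 32, σ(32) = 63, σ(33) = 48, σ(34) = 54, σ(35) = 48, σ(36) = 91, σ(37) = 38, σ(38) = 60, σ(39) = 56, σ(40) = 90, σ(41) = 42, σ(42) = 96, σ(43) = 44, σ(44) = 84, σ(45) = 78, σ(46) = 72, σ(47) = 48, σ(48) = 124, σ(49) = 57, σ(50) = 93, σ(51) = 72, σ(52) = 98, σ(53) = 54, σ(54) = 120, σ(55) = 72, σ(56) = 120, σ(57) = 80, σ(58) = 90, σ(59) = 60, σ(60) = 168, σ(61) = 62, σ(62) = 96, σ(63) = 104, σ(64) = 127, σ(65) = 84, σ(66) = 144, σ(67) = 68, σ(68) = 126, σ(69) = 96, σ(70) = 144, σ(71) = 72, σ(72) = 195, σ(73) = 74, σ(74) = 114, σ(75) = 124, σ(76) = 140, σ(77) = 96, σ(78) = 168, σ(79) = 80, σ(80) = 186, σ(81) = 121, σ(82) = 126, σ(83) = 84, σ(84) = 224, σ(85) = 108, σ(86) = 132, σ(87) = 120, σ(88) = 180, σ(89) = 90, σ(90) = 234, σ(91) = 112, σ(92) = 168, σ(93) = 128, σ(94) = 144, σ(95) = 120, σ(96) = 252, σ(97) = 98, σ(98) = 171, σ(99) = 156, σ(100) = 217, σ(101) = 102, σ(102) = 216, σ(103) = 104, σ(104) = 210, σ(105) = 192, σ(106) = 162, σ(107) = 108, σ(108) = 280, σ(109) = 110, σ(110) = 216, σ(111) = 152, σ(112) = 248, σ(113) = 114, σ(114) = 240, σ(115) = 144, σ(116) = 210, σ(117) = 182, σ(118) = 180, σ(119) = 144, σ(120) = 360, σ(121) = 133, σ(122) = 186, σ(123) = 168, σ(124) = 224, σ(125) = 156, σ(126) = 312, σ(127) = 128, σ(128) = 255, σ(129) = 176, σ(130) = 252, σ(131) = 132, σ(132) = 336, σ(133) = 160, σ(134) = 204, σ(135) = 240, σ(136) = 270, σ(137) = 138, σ(138) = 288, σ(139) = 140, σ(140) = 336, σ(141) = 192, σ(142) = 216, σ(143) = 168, σ(144) = 403, σ(145) = 180, σ(146) = 222, σ(147) = 228, σ(148) = 266, σ(149) = 150, σ(150) = 372, σ(151) = 152, σ(152) = 300, σ(153) = 234, σ(154) = 288, σ(155) = 192, σ(156) = 392, σ(157) = 158, σ(158) = 240, σ(159) = 216, σ(160) = 378, σ(161) = 192. Summing all 161 values: 21346. (Average order: Σ_{n ≤ x} σ(n) ~ (π²/12) x². For x = 161, (π²/12)·161² ≈ 21319.17.)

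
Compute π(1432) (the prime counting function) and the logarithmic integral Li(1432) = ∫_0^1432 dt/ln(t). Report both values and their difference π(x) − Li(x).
π(1432) = 226;  Li(1432) ≈ 238.48;  π(x) − Li(x) ≈ -12.48.

Direct count of primes ≤ 1432 gives π(1432) = 226. Numerical evaluation of the logarithmic integral gives Li(1432) ≈ 238.48. The difference π(x) − Li(x) ≈ -12.48 is typically negative for small/moderate x (Li(x) overestimates), though Littlewood's theorem shows this sign changes infinitely often.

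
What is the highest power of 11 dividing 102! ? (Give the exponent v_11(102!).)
v_11(102!) = 9

Legendre's formula: v_p(n!) = Σ_{k ≥ 1} ⌊n / p^k⌋. For p = 11, n = 102, the terms are:
  ⌊102/11^1⌋ = ⌊102/11⌋ = 9
(the next term ⌊102/11^2⌋ = 0, terminating the sum). Summing: v_11(102!) = 9 = 9.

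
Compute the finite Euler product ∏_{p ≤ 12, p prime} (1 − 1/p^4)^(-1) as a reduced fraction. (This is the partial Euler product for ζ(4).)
∏ = 35153041/32481280

The primes p ≤ 12 are [2, 3, 5, 7, 11]. For each prime, (1 − 1/p^4)^(-1) = p^4 / (p^4 − 1). The product is (1 − 1/2^4)^(-1), (1 − 1/3^4)^(-1), (1 − 1/5^4)^(-1), (1 − 1/7^4)^(-1), (1 − 1/11^4)^(-1) = ∏ p^4 / (p^4 − 1) = 35153041/32481280.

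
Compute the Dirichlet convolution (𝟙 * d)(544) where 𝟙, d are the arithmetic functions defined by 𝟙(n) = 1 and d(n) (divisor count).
(𝟙 * d)(544) = 63

Divisors of 544: [1, 2, 4, 8, 16, 17, 32, 34, 68, 136, 272, 544]. For each d | 544:
  d = 1: 𝟙(1) · d(544/1) = 1 · 12 = 12
  d = 2: 𝟙(2) · d(544/2) = 1 · 10 = 10
  d = 4: 𝟙(4) · d(544/4) = 1 · 8 = 8
  d = 8: 𝟙(8) · d(544/8) = 1 · 6 = 6
  d = 16: 𝟙(16) · d(544/16) = 1 · 4 = 4
  d = 17: 𝟙(17) · d(544/17) = 1 · 6 = 6
  d = 32: 𝟙(32) · d(544/32) = 1 · 2 = 2
  d = 34: 𝟙(34) · d(544/34) = 1 · 5 = 5
  d = 68: 𝟙(68) · d(544/68) = 1 · 4 = 4
  d = 136: 𝟙(136) · d(544/136) = 1 · 3 = 3
  d = 272: 𝟙(272) · d(544/272) = 1 · 2 = 2
  d = 544: 𝟙(544) · d(544/544) = 1 · 1 = 1
Summing: (𝟙 * d)(544) = 12 + 10 + 8 + 6 + 4 + 6 + 2 + 5 + 4 + 3 + 2 + 1 = 63.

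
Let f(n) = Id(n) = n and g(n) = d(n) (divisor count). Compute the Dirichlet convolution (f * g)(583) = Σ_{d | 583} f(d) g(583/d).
(Id * d)(583) = 715

Divisors of 583: [1, 11, 53, 583]. For each d | 583:
  d = 1: Id(1) · d(583/1) = 1 · 4 = 4
  d = 11: Id(11) · d(583/11) = 11 · 2 = 22
  d = 53: Id(53) · d(583/53) = 53 · 2 = 106
  d = 583: Id(583) · d(583/583) = 583 · 1 = 583
Summing: (Id * d)(583) = 4 + 22 + 106 + 583 = 715.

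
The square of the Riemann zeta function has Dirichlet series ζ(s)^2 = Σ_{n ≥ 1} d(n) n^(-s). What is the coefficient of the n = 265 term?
d(265) = 4

ζ(s)^2 = (Σ 1/m^s)(Σ 1/k^s). The coefficient of 1/n^s in the product is the number of ordered pairs (m, k) with mk = n, which equals d(n). For n = 265, divisors are [1, 5, 53, 265], so d(265) = 4.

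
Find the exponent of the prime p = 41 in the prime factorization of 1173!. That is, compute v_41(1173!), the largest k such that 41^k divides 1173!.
v_41(1173!) = 28

Legendre's formula: v_p(n!) = Σ_{k ≥ 1} ⌊n / p^k⌋. For p = 41, n = 1173, the terms are:
  ⌊1173/41^1⌋ = ⌊1173/41⌋ = 28
(the next term ⌊1173/41^2⌋ = 0, terminating the sum). Summing: v_41(1173!) = 28 = 28.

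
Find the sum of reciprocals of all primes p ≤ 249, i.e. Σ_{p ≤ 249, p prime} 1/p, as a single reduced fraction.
Σ 1/p = 506873196134241441348690763593294873492730445394823722837469097176314709804649267964680634478659521/256041159035492609053110100510385311995538591998443060216114576417920917800321526504084465112487730

π(249) = 53, so the primes ≤ 249 are [2, 3, 5, 7, 11, 13, 17, 19, 23, 29, 31, 37, 41, 43, 47, 53, 59, 61, 67, 71, 73, 79, 83, 89, 97, 101, 103, 107, 109, 113, 127, 131, 137, 139, 149, 151, 157, 163, 167, 173, 179, 181, 191, 193, 197, 199, 211, 223, 227, 229, 233, 239, 241]. Summing 1/p over these primes: 506873196134241441348690763593294873492730445394823722837469097176314709804649267964680634478659521/256041159035492609053110100510385311995538591998443060216114576417920917800321526504084465112487730 ≈ 1.9797. Mertens estimate ln ln(249) + 0.2615 ≈ 1.9694.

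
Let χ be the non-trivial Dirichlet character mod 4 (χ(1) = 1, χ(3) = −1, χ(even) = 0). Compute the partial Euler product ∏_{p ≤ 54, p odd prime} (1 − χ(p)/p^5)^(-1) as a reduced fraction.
∏ = 241552412610573346540717288090615330738043013683948985221451329316738054554305/242484077809603940117660402752750309983134701869309180441833184178683110227968

The odd primes p ≤ 54 are [3, 5, 7, 11, 13, 17, 19, 23, 29, 31, 37, 41, 43, 47, 53]. For each, χ(p) = 1 if p ≡ 1 mod 4, χ(p) = −1 if p ≡ 3 mod 4. Taking (1 − χ(p)/p^5)^(-1) = p^5/(p^5 − χ(p)): (1 − (-1)/3^5)^(-1) · (1 − (1)/5^5)^(-1) · (1 − (-1)/7^5)^(-1) · (1 − (-1)/11^5)^(-1) · (1 − (1)/13^5)^(-1) · (1 − (1)/17^5)^(-1) · (1 − (-1)/19^5)^(-1) · (1 − (-1)/23^5)^(-1) · (1 − (1)/29^5)^(-1) · (1 − (-1)/31^5)^(-1) · (1 − (1)/37^5)^(-1) · (1 − (1)/41^5)^(-1) · (1 − (-1)/43^5)^(-1) · (1 − (-1)/47^5)^(-1) · (1 − (1)/53^5)^(-1) = 241552412610573346540717288090615330738043013683948985221451329316738054554305/242484077809603940117660402752750309983134701869309180441833184178683110227968.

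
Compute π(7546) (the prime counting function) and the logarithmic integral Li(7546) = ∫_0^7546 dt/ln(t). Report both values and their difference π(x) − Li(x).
π(7546) = 956;  Li(7546) ≈ 975.74;  π(x) − Li(x) ≈ -19.74.

Direct count of primes ≤ 7546 gives π(7546) = 956. Numerical evaluation of the logarithmic integral gives Li(7546) ≈ 975.74. The difference π(x) − Li(x) ≈ -19.74 is typically negative for small/moderate x (Li(x) overestimates), though Littlewood's theorem shows this sign changes infinitely often.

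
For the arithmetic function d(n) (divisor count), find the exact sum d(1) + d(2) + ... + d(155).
Σ_{n ≤ 155} d(n) = 808

Compute d(n) for each 1 ≤ n ≤ 155: d(1) = 1, d(2) = 2, d(3) = 2, d(4) = 3, d(5) = 2, d(6) = 4, d(7) = 2, d(8) = 4, d(9) = 3, d(10) = 4, d(11) = 2, d(12) = 6, d(13) = 2, d(14) = 4, d(15) = 4, d(16) = 5, d(17) = 2, d(18) = 6, d(19) = 2, d(20) = 6, d(21) = 4, d(22) = 4, d(23) = 2, d(24) = 8, d(25) = 3, d(26) = 4, d(27) = 4, d(28) = 6, d(29) = 2, d(30) = 8, d(31) = 2, d(32) = 6, d(33) = 4, d(34) = 4, d(35) = 4, d(36) = 9, d(37) = 2, d(38) = 4, d(39) = 4, d(40) = 8, d(41) = 2, d(42) = 8, d(43) = 2, d(44) = 6, d(45) = 6, d(46) = 4, d(47) = 2, d(48) = 10, d(49) = 3, d(50) = 6, d(51) = 4, d(52) = 6, d(53) = 2, d(54) = 8, d(55) = 4, d(56) = 8, d(57) = 4, d(58) = 4, d(59) = 2, d(60) = 12, d(61) = 2, d(62) = 4, d(63) = 6, d(64) = 7, d(65) = 4, d(66) = 8, d(67) = 2, d(68) = 6, d(69) = 4, d(70) = 8, d(71) = 2, d(72) = 12, d(73) = 2, d(74) = 4, d(75) = 6, d(76) = 6, d(77) = 4, d(78) = 8, d(79) = 2, d(80) = 10, d(81) = 5, d(82) = 4, d(83) = 2, d(84) = 12, d(85) = 4, d(86) = 4, d(87) = 4, d(88) = 8, d(89) = 2, d(90) = 12, d(91) = 4, d(92) = 6, d(93) = 4, d(94) = 4, d(95) = 4, d(96) = 12, d(97) = 2, d(98) = 6, d(99) = 6, d(100) = 9, d(101) = 2, d(102) = 8, d(103) = 2, d(104) = 8, d(105) = 8, d(106) = 4, d(107) = 2, d(108) = 12, d(109) = 2, d(110) = 8, d(111) = 4, d(112) = 10, d(113) = 2, d(114) = 8, d(115) = 4, d(116) = 6, d(117) = 6, d(118) = 4, d(119) = 4, d(120) = 16, d(121) = 3, d(122) = 4, d(123) = 4, d(124) = 6, d(125) = 4, d(126) = 12, d(127) = 2, d(128) = 8, d(129) = 4, d(130) = 8, d(131) = 2, d(132) = 12, d(133) = 4, d(134) = 4, d(135) = 8, d(136) = 8, d(137) = 2, d(138) = 8, d(139) = 2, d(140) = 12, d(141) = 4, d(142) = 4, d(143) = 4, d(144) = 15, d(145) = 4, d(146) = 4, d(147) = 6, d(148) = 6, d(149) = 2, d(150) = 12, d(151) = 2, d(152) = 8, d(153) = 6, d(154) = 8, d(155) = 4. Summing all 155 values: 808. (Dirichlet's divisor formula: Σ_{n ≤ x} d(n) = x ln(x) + (2γ − 1) x + O(√x). For x = 155, the asymptotic estimate is ≈ 805.67.)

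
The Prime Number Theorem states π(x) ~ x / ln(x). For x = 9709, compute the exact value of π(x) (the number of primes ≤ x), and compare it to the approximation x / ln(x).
π(9709) = 1197;  x/ln(x) ≈ 1057.53;  relative error ≈ 11.65%.

Directly count primes up to 9709: π(9709) = 1197. The PNT approximation gives 9709/ln(9709) ≈ 9709/9.18081 ≈ 1057.53. Relative error (π(x) − x/ln(x)) / π(x) ≈ 11.65%; the approximation is known to undercount slightly (Li(x) is a better estimate).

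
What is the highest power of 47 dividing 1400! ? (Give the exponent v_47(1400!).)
v_47(1400!) = 29

Legendre's formula: v_p(n!) = Σ_{k ≥ 1} ⌊n / p^k⌋. For p = 47, n = 1400, the terms are:
  ⌊1400/47^1⌋ = ⌊1400/47⌋ = 29
(the next term ⌊1400/47^2⌋ = 0, terminating the sum). Summing: v_47(1400!) = 29 = 29.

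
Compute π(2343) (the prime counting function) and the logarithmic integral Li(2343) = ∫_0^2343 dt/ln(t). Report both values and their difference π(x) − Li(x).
π(2343) = 347;  Li(2343) ≈ 359.46;  π(x) − Li(x) ≈ -12.46.

Direct count of primes ≤ 2343 gives π(2343) = 347. Numerical evaluation of the logarithmic integral gives Li(2343) ≈ 359.46. The difference π(x) − Li(x) ≈ -12.46 is typically negative for small/moderate x (Li(x) overestimates), though Littlewood's theorem shows this sign changes infinitely often.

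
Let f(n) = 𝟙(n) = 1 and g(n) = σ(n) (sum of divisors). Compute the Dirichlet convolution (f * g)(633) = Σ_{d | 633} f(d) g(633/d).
(𝟙 * σ)(633) = 1065

Divisors of 633: [1, 3, 211, 633]. For each d | 633:
  d = 1: 𝟙(1) · σ(633/1) = 1 · 848 = 848
  d = 3: 𝟙(3) · σ(633/3) = 1 · 212 = 212
  d = 211: 𝟙(211) · σ(633/211) = 1 · 4 = 4
  d = 633: 𝟙(633) · σ(633/633) = 1 · 1 = 1
Summing: (𝟙 * σ)(633) = 848 + 212 + 4 + 1 = 1065.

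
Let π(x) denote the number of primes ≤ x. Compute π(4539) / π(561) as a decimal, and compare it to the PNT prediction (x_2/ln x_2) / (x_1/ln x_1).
π(4539)/π(561) = 615/102 ≈ 6.0294;  PNT prediction ≈ 6.0820.

π(561) = 102 and π(4539) = 615, so π(4539)/π(561) ≈ 6.0294. The PNT-predicted ratio is (4539/ln(4539)) / (561/ln(561)) ≈ 6.0820. The two agree to within a few percent, as expected.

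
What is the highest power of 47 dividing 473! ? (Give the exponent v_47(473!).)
v_47(473!) = 10

Legendre's formula: v_p(n!) = Σ_{k ≥ 1} ⌊n / p^k⌋. For p = 47, n = 473, the terms are:
  ⌊473/47^1⌋ = ⌊473/47⌋ = 10
(the next term ⌊473/47^2⌋ = 0, terminating the sum). Summing: v_47(473!) = 10 = 10.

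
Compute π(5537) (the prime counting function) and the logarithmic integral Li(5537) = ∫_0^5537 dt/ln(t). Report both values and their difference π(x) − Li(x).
π(5537) = 732;  Li(5537) ≈ 746.95;  π(x) − Li(x) ≈ -14.95.

Direct count of primes ≤ 5537 gives π(5537) = 732. Numerical evaluation of the logarithmic integral gives Li(5537) ≈ 746.95. The difference π(x) − Li(x) ≈ -14.95 is typically negative for small/moderate x (Li(x) overestimates), though Littlewood's theorem shows this sign changes infinitely often.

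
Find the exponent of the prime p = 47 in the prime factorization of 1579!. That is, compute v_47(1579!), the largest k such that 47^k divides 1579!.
v_47(1579!) = 33

Legendre's formula: v_p(n!) = Σ_{k ≥ 1} ⌊n / p^k⌋. For p = 47, n = 1579, the terms are:
  ⌊1579/47^1⌋ = ⌊1579/47⌋ = 33
(the next term ⌊1579/47^2⌋ = 0, terminating the sum). Summing: v_47(1579!) = 33 = 33.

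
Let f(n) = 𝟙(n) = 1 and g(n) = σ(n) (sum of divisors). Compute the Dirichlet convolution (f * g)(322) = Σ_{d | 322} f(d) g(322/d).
(𝟙 * σ)(322) = 900

Divisors of 322: [1, 2, 7, 14, 23, 46, 161, 322]. For each d | 322:
  d = 1: 𝟙(1) · σ(322/1) = 1 · 576 = 576
  d = 2: 𝟙(2) · σ(322/2) = 1 · 192 = 192
  d = 7: 𝟙(7) · σ(322/7) = 1 · 72 = 72
  d = 14: 𝟙(14) · σ(322/14) = 1 · 24 = 24
  d = 23: 𝟙(23) · σ(322/23) = 1 · 24 = 24
  d = 46: 𝟙(46) · σ(322/46) = 1 · 8 = 8
  d = 161: 𝟙(161) · σ(322/161) = 1 · 3 = 3
  d = 322: 𝟙(322) · σ(322/322) = 1 · 1 = 1
Summing: (𝟙 * σ)(322) = 576 + 192 + 72 + 24 + 24 + 8 + 3 + 1 = 900.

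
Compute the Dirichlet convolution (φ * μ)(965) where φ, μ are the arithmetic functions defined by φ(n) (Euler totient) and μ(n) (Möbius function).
(φ * μ)(965) = 573

Divisors of 965: [1, 5, 193, 965]. For each d | 965:
  d = 1: φ(1) · μ(965/1) = 1 · 1 = 1
  d = 5: φ(5) · μ(965/5) = 4 · -1 = -4
  d = 193: φ(193) · μ(965/193) = 192 · -1 = -192
  d = 965: φ(965) · μ(965/965) = 768 · 1 = 768
Summing: (φ * μ)(965) = 1 + -4 + -192 + 768 = 573.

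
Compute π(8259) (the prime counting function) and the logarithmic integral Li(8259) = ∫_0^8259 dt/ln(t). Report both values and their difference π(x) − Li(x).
π(8259) = 1035;  Li(8259) ≈ 1055.18;  π(x) − Li(x) ≈ -20.18.

Direct count of primes ≤ 8259 gives π(8259) = 1035. Numerical evaluation of the logarithmic integral gives Li(8259) ≈ 1055.18. The difference π(x) − Li(x) ≈ -20.18 is typically negative for small/moderate x (Li(x) overestimates), though Littlewood's theorem shows this sign changes infinitely often.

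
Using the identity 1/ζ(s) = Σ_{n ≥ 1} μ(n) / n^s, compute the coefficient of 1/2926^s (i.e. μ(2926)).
μ(2926) = 1

Factor n = 2926 = 2 · 7 · 11 · 19. μ(n) = 0 if any exponent ≥ 2 (not squarefree); otherwise μ(n) = (−1)^{ω(n)} where ω(n) is the number of distinct prime factors. Applying: μ(2926) = 1.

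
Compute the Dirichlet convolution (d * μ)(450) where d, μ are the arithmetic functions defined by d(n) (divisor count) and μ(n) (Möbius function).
(d * μ)(450) = 1

Divisors of 450: [1, 2, 3, 5, 6, 9, 10, 15, 18, 25, 30, 45, 50, 75, 90, 150, 225, 450]. For each d | 450:
  d = 1: d(1) · μ(450/1) = 1 · 0 = 0
  d = 2: d(2) · μ(450/2) = 2 · 0 = 0
  d = 3: d(3) · μ(450/3) = 2 · 0 = 0
  d = 5: d(5) · μ(450/5) = 2 · 0 = 0
  d = 6: d(6) · μ(450/6) = 4 · 0 = 0
  d = 9: d(9) · μ(450/9) = 3 · 0 = 0
  d = 10: d(10) · μ(450/10) = 4 · 0 = 0
  d = 15: d(15) · μ(450/15) = 4 · -1 = -4
  d = 18: d(18) · μ(450/18) = 6 · 0 = 0
  d = 25: d(25) · μ(450/25) = 3 · 0 = 0
  d = 30: d(30) · μ(450/30) = 8 · 1 = 8
  d = 45: d(45) · μ(450/45) = 6 · 1 = 6
  d = 50: d(50) · μ(450/50) = 6 · 0 = 0
  d = 75: d(75) · μ(450/75) = 6 · 1 = 6
  d = 90: d(90) · μ(450/90) = 12 · -1 = -12
  d = 150: d(150) · μ(450/150) = 12 · -1 = -12
  d = 225: d(225) · μ(450/225) = 9 · -1 = -9
  d = 450: d(450) · μ(450/450) = 18 · 1 = 18
Summing: (d * μ)(450) = 0 + 0 + 0 + 0 + 0 + 0 + 0 + -4 + 0 + 0 + 8 + 6 + 0 + 6 + -12 + -12 + -9 + 18 = 1.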